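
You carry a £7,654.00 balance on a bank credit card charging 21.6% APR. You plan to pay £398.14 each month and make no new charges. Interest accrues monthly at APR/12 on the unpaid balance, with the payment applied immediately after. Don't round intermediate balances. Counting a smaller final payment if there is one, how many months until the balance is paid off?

24 months

Monthly rate r = 21.6%/12 = 1.8% = 0.018.
Recurrence: B ← B·(1+r) − £398.14.
Month 1: interest £137.77; balance after payment £7,393.63.
Month 2: interest £133.09; balance after payment £7,128.58.
Closed form: n = −ln(1 − rB₀/P)/ln(1+r) = −ln(0.65396)/ln(1.018) ≈ 23.807, so the balance reaches zero during payment 24.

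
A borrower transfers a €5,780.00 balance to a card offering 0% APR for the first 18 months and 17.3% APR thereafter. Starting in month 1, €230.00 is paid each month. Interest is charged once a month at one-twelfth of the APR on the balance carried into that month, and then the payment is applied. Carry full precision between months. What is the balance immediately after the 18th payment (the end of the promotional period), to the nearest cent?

€1,640.00

Promo months 1–18 at r₀ = 0%/12 = 0; months 19+ at r₁ = 17.3%/12 = 0.0144167.
After month 18 (no interest yet): B = €5,780.00 − 18·€230.00 = €1,640.00.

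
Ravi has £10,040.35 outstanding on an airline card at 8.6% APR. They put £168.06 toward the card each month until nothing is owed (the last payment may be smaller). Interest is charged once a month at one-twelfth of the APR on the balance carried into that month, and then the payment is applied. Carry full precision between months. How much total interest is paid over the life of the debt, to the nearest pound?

Monthly rate r = 8.6%/12 = 0.716667% = 0.00716667.
Payoff takes n = ⌈−ln(1 − rB₀/P)/ln(1+r)⌉ = ⌈78.264⌉ = 79 payments; the last is £44.41.
Total paid = 78·£168.06 + £44.41 = £13,153.09.
Total interest = total paid − principal = £13,153.09 − £10,040.35 = £3,112.74.

£3,113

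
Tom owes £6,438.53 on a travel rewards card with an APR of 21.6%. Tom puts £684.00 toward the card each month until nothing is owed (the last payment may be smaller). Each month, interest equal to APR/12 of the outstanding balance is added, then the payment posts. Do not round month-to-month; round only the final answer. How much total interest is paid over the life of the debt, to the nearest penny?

£680.91

Monthly rate r = 21.6%/12 = 1.8% = 0.018.
Payoff takes n = ⌈−ln(1 − rB₀/P)/ln(1+r)⌉ = ⌈10.406⌉ = 11 payments; the last is £279.44.
Total paid = 10·£684.00 + £279.44 = £7,119.44.
Total interest = total paid − principal = £7,119.44 − £6,438.53 = £680.91.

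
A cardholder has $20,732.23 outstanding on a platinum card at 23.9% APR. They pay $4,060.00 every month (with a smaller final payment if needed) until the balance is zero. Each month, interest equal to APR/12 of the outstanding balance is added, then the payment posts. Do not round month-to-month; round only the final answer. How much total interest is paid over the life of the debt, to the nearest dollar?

Monthly rate r = 23.9%/12 = 1.99167% = 0.0199167.
Payoff takes n = ⌈−ln(1 − rB₀/P)/ln(1+r)⌉ = ⌈5.439⌉ = 6 payments; the last is $1,790.80.
Total paid = 5·$4,060.00 + $1,790.80 = $22,090.80.
Total interest = total paid − principal = $22,090.80 − $20,732.23 = $1,358.57.

$1,359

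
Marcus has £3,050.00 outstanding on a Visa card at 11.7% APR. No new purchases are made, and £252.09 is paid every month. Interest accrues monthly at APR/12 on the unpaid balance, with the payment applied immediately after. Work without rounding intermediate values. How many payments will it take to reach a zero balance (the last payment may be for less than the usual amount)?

13 months

Monthly rate r = 11.7%/12 = 0.975% = 0.00975.
Recurrence: B ← B·(1+r) − £252.09.
Month 1: interest £29.74; balance after payment £2,827.65.
Month 2: interest £27.57; balance after payment £2,603.13.
Closed form: n = −ln(1 − rB₀/P)/ln(1+r) = −ln(0.88204)/ln(1.00975) ≈ 12.937, so the balance reaches zero during payment 13.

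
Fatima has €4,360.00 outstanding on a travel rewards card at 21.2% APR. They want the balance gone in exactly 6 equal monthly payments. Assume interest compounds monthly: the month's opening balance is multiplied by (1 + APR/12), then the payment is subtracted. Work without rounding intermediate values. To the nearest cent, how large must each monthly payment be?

€772.25

Monthly rate r = 21.2%/12 = 1.76667% = 0.0176667.
Level-payment amortization: P = B₀·r / (1 − (1+r)^(−n)) = 4360.00·0.0176667 / (1 − 1.01767^(−6)).
Denominator 1 − (1+r)^(−6) = 0.0997425946.
P = 77.0267 / 0.0997425946 ≈ 772.25.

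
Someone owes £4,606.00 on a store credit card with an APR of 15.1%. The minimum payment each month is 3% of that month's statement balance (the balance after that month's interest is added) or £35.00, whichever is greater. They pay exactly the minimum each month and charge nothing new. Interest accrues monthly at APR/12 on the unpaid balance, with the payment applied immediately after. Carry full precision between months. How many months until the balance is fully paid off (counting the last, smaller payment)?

Monthly rate r = 15.1%/12 = 1.25833% = 0.0125833.
While 3% of the post-interest balance exceeds £35.00, each month B ← (B·(1+r))·(1 − 0.03), i.e. B shrinks by the factor (1+r)·0.97 = 0.98221.
This holds for months 1–78. Entering month 79 the balance is £1,135.32; 3% of the post-interest balance is now below £35.00, so the flat £35.00 minimum applies from here.
From month 79 a fixed £35.00 at rate r clears £1,135.32 in 42 more payments. Total: 78 + 42 = 120 months.

120 months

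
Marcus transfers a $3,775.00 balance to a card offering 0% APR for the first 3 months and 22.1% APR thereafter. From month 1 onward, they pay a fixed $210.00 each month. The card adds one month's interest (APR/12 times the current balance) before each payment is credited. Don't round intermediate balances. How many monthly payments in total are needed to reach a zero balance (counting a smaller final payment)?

Promo months 1–3 at r₀ = 0%/12 = 0; months 4+ at r₁ = 22.1%/12 = 0.0184167.
After month 3 (no interest yet): B = $3,775.00 − 3·$210.00 = $3,145.00.
Then at r₁ with $210.00/mo: n₂ = −ln(1 − r₁·B/P)/ln(1+r₁) ≈ 17.68 → 18 more payments.

21 payments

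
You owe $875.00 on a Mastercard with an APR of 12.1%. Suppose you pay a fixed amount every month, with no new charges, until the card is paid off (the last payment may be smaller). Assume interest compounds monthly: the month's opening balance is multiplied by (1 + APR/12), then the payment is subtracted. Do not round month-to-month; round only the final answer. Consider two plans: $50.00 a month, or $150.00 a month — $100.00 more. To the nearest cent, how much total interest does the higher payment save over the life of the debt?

$61.23

Monthly rate r = 12.1%/12 = 1.00833% = 0.0100833.
At $50.00/mo: n = ⌈−ln(1 − rB₀/P)/ln(1+r)⌉ = 20 payments (last $17.59); total interest = total paid − $875.00 = $92.59.
At $150.00/mo: 7 payments (last $6.36); total interest $31.36.
Interest saved = $92.59 − $31.36 = $61.23.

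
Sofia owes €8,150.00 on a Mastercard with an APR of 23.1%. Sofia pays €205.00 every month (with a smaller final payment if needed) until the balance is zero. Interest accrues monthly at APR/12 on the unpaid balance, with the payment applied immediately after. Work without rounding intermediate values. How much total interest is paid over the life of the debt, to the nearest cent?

€7,434.03

Monthly rate r = 23.1%/12 = 1.925% = 0.01925.
Payoff takes n = ⌈−ln(1 − rB₀/P)/ln(1+r)⌉ = ⌈76.019⌉ = 77 payments; the last is €4.03.
Total paid = 76·€205.00 + €4.03 = €15,584.03.
Total interest = total paid − principal = €15,584.03 − €8,150.00 = €7,434.03.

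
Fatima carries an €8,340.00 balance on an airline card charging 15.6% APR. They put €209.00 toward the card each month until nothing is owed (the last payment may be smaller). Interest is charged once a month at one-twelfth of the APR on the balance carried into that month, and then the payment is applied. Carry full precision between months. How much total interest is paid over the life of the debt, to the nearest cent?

€3,494.93

Monthly rate r = 15.6%/12 = 1.3% = 0.013.
Payoff takes n = ⌈−ln(1 − rB₀/P)/ln(1+r)⌉ = ⌈56.625⌉ = 57 payments; the last is €130.93.
Total paid = 56·€209.00 + €130.93 = €11,834.93.
Total interest = total paid − principal = €11,834.93 − €8,340.00 = €3,494.93.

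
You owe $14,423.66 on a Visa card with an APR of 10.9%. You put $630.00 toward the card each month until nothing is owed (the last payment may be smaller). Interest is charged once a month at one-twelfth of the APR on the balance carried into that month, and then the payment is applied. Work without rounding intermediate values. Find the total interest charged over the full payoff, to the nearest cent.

$1,820.48

Monthly rate r = 10.9%/12 = 0.908333% = 0.00908333.
Payoff takes n = ⌈−ln(1 − rB₀/P)/ln(1+r)⌉ = ⌈25.784⌉ = 26 payments; the last is $494.14.
Total paid = 25·$630.00 + $494.14 = $16,244.14.
Total interest = total paid − principal = $16,244.14 − $14,423.66 = $1,820.48.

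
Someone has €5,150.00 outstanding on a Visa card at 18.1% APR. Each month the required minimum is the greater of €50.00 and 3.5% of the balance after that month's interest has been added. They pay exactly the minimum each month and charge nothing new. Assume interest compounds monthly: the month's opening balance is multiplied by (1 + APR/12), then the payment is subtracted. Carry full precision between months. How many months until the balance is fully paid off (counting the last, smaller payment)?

100 months

Monthly rate r = 18.1%/12 = 1.50833% = 0.0150833.
While 3.5% of the post-interest balance exceeds €50.00, each month B ← (B·(1+r))·(1 − 0.035), i.e. B shrinks by the factor (1+r)·0.965 = 0.97956.
This holds for months 1–63. Entering month 64 the balance is €1,401.63; 3.5% of the post-interest balance is now below €50.00, so the flat €50.00 minimum applies from here.
From month 64 a fixed €50.00 at rate r clears €1,401.63 in 37 more payments. Total: 63 + 37 = 100 months.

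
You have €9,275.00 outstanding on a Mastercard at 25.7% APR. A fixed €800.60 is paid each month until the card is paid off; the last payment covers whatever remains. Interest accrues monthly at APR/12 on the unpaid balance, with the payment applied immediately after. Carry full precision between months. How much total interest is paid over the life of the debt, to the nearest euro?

Monthly rate r = 25.7%/12 = 2.14167% = 0.0214167.
Payoff takes n = ⌈−ln(1 − rB₀/P)/ln(1+r)⌉ = ⌈13.457⌉ = 14 payments; the last is €368.30.
Total paid = 13·€800.60 + €368.30 = €10,776.10.
Total interest = total paid − principal = €10,776.10 − €9,275.00 = €1,501.10.

€1,501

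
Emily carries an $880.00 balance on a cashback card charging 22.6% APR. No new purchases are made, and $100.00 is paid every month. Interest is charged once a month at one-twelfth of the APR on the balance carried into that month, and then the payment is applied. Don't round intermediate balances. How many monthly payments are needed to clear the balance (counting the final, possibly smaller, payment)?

Monthly rate r = 22.6%/12 = 1.88333% = 0.0188333.
Recurrence: B ← B·(1+r) − $100.00.
Month 1: interest $16.57; balance after payment $796.57.
Month 2: interest $15.00; balance after payment $711.58.
Closed form: n = −ln(1 − rB₀/P)/ln(1+r) = −ln(0.83427)/ln(1.01883) ≈ 9.712, so the balance reaches zero during payment 10.

10 months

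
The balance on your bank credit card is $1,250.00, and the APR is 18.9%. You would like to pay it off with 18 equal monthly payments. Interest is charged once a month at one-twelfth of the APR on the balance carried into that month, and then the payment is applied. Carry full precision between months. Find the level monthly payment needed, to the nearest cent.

$80.29

Monthly rate r = 18.9%/12 = 1.575% = 0.01575.
Level-payment amortization: P = B₀·r / (1 − (1+r)^(−n)) = 1250.00·0.01575 / (1 − 1.01575^(−18)).
Denominator 1 − (1+r)^(−18) = 0.245191048.
P = 19.6875 / 0.245191048 ≈ 80.29.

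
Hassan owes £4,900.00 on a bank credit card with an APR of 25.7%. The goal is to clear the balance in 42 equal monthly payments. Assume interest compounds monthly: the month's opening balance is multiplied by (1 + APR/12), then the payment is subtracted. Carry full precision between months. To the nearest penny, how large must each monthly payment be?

£178.06

Monthly rate r = 25.7%/12 = 2.14167% = 0.0214167.
Level-payment amortization: P = B₀·r / (1 − (1+r)^(−n)) = 4900.00·0.0214167 / (1 − 1.02142^(−42)).
Denominator 1 − (1+r)^(−42) = 0.589345565.
P = 104.942 / 0.589345565 ≈ 178.06.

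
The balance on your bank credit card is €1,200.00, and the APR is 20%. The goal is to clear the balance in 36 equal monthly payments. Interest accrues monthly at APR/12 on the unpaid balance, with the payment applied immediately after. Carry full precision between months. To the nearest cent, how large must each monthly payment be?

Monthly rate r = 20%/12 = 1.66667% = 0.0166667.
Level-payment amortization: P = B₀·r / (1 − (1+r)^(−n)) = 1200.00·0.0166667 / (1 − 1.01667^(−36)).
Denominator 1 − (1+r)^(−36) = 0.448467698.
P = 20 / 0.448467698 ≈ 44.60.

€44.60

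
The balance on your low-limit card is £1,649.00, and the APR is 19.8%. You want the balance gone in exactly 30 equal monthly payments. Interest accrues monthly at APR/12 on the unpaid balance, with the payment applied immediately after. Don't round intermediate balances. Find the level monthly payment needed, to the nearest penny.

Monthly rate r = 19.8%/12 = 1.65% = 0.0165.
Level-payment amortization: P = B₀·r / (1 − (1+r)^(−n)) = 1649.00·0.0165 / (1 − 1.0165^(−30)).
Denominator 1 − (1+r)^(−30) = 0.387961826.
P = 27.2085 / 0.387961826 ≈ 70.13.

£70.13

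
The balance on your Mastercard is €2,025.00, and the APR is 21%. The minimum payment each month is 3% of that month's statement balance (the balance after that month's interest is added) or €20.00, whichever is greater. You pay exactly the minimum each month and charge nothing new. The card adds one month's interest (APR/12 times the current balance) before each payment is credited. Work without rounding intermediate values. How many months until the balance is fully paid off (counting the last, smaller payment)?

136 months

Monthly rate r = 21%/12 = 1.75% = 0.0175.
While 3% of the post-interest balance exceeds €20.00, each month B ← (B·(1+r))·(1 − 0.03), i.e. B shrinks by the factor (1+r)·0.97 = 0.98698.
This holds for months 1–87. Entering month 88 the balance is €647.23; 3% of the post-interest balance is now below €20.00, so the flat €20.00 minimum applies from here.
From month 88 a fixed €20.00 at rate r clears €647.23 in 49 more payments. Total: 87 + 49 = 136 months.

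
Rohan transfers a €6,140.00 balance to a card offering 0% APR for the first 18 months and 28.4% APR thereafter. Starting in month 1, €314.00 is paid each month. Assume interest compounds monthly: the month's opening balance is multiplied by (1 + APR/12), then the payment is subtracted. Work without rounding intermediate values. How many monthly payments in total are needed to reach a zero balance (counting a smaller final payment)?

20 months

Promo months 1–18 at r₀ = 0%/12 = 0; months 19+ at r₁ = 28.4%/12 = 0.0236667.
After month 18 (no interest yet): B = €6,140.00 − 18·€314.00 = €488.00.
Then at r₁ with €314.00/mo: n₂ = −ln(1 − r₁·B/P)/ln(1+r₁) ≈ 1.60 → 2 more payments.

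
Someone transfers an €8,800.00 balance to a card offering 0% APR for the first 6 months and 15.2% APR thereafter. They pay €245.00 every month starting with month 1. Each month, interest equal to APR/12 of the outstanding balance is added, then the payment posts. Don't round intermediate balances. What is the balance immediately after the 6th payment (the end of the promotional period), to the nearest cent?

€7,330.00

Promo months 1–6 at r₀ = 0%/12 = 0; months 7+ at r₁ = 15.2%/12 = 0.0126667.
After month 6 (no interest yet): B = €8,800.00 − 6·€245.00 = €7,330.00.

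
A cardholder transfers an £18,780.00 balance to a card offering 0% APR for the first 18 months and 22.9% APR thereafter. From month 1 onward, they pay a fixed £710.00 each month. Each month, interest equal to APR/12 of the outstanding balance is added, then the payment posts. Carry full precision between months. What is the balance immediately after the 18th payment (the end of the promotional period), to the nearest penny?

Promo months 1–18 at r₀ = 0%/12 = 0; months 19+ at r₁ = 22.9%/12 = 0.0190833.
After month 18 (no interest yet): B = £18,780.00 − 18·£710.00 = £6,000.00.

£6,000.00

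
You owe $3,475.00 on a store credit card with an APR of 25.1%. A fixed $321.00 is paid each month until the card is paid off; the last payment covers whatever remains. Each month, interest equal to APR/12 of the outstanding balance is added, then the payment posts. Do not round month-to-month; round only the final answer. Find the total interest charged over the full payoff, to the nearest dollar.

$507

Monthly rate r = 25.1%/12 = 2.09167% = 0.0209167.
Payoff takes n = ⌈−ln(1 − rB₀/P)/ln(1+r)⌉ = ⌈12.403⌉ = 13 payments; the last is $130.03.
Total paid = 12·$321.00 + $130.03 = $3,982.03.
Total interest = total paid − principal = $3,982.03 − $3,475.00 = $507.03.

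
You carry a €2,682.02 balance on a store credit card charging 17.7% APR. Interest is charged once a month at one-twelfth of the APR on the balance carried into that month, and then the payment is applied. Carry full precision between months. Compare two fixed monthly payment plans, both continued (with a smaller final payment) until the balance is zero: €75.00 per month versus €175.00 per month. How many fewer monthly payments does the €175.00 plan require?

Monthly rate r = 17.7%/12 = 1.475% = 0.01475.
At €75.00/mo: n = ⌈−ln(1 − rB₀/P)/ln(1+r)⌉ = 52 payments (last €14.86); total interest = total paid − €2,682.02 = €1,157.84.
At €175.00/mo: 18 payments (last €88.01); total interest €380.99.
Payments saved = 52 − 18 = 34.

34 fewer payments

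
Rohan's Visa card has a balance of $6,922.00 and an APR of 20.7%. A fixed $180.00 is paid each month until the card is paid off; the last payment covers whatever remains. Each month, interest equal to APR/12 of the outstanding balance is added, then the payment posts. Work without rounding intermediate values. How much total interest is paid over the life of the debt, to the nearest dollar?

$4,537

Monthly rate r = 20.7%/12 = 1.725% = 0.01725.
Payoff takes n = ⌈−ln(1 − rB₀/P)/ln(1+r)⌉ = ⌈63.658⌉ = 64 payments; the last is $118.78.
Total paid = 63·$180.00 + $118.78 = $11,458.78.
Total interest = total paid − principal = $11,458.78 − $6,922.00 = $4,536.78.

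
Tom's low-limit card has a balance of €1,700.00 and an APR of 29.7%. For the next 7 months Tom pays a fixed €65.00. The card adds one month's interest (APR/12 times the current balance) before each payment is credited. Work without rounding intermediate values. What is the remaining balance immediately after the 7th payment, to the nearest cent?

Monthly rate r = 29.7%/12 = 2.475% = 0.02475.
Each month: B ← B·(1+r) − €65.00.
Month 1: interest €42.07; balance after payment €1,677.08.
Month 2: interest €41.51; balance after payment €1,653.58.
Month 3: interest €40.93; balance after payment €1,629.51.
Month 4: interest €40.33; balance after payment €1,604.84.
Month 5: interest €39.72; balance after payment €1,579.56.
Month 6: interest €39.09; balance after payment €1,553.65.
Month 7: interest €38.45; balance after payment €1,527.11.

€1,527.11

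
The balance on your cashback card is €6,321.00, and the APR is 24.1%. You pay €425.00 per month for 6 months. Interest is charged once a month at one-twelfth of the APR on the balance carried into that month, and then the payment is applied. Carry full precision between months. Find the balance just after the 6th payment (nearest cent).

€4,440.45

Monthly rate r = 24.1%/12 = 2.00833% = 0.0200833.
Each month: B ← B·(1+r) − €425.00.
Month 1: interest €126.95; balance after payment €6,022.95.
Month 2: interest €120.96; balance after payment €5,718.91.
Month 3: interest €114.85; balance after payment €5,408.76.
Month 4: interest €108.63; balance after payment €5,092.39.
Month 5: interest €102.27; balance after payment €4,769.66.
Month 6: interest €95.79; balance after payment €4,440.45.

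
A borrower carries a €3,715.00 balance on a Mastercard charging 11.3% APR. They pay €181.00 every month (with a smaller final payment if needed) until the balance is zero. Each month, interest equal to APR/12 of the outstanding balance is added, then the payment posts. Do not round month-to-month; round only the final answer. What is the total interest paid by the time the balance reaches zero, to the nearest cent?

Monthly rate r = 11.3%/12 = 0.941667% = 0.00941667.
Payoff takes n = ⌈−ln(1 − rB₀/P)/ln(1+r)⌉ = ⌈22.915⌉ = 23 payments; the last is €165.68.
Total paid = 22·€181.00 + €165.68 = €4,147.68.
Total interest = total paid − principal = €4,147.68 − €3,715.00 = €432.68.

€432.68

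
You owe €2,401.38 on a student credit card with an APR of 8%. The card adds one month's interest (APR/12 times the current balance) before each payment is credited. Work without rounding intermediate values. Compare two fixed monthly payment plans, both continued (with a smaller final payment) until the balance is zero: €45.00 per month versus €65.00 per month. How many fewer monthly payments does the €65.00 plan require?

Monthly rate r = 8%/12 = 0.666667% = 0.00666667.
At €45.00/mo: n = ⌈−ln(1 − rB₀/P)/ln(1+r)⌉ = 67 payments (last €7.77); total interest = total paid − €2,401.38 = €576.39.
At €65.00/mo: 43 payments (last €36.09); total interest €364.71.
Payments saved = 67 − 43 = 24.

24 fewer payments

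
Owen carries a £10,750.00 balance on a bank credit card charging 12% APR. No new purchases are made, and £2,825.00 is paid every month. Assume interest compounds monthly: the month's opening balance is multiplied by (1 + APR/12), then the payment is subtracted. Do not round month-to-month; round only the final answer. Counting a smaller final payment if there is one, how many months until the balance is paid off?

Monthly rate r = 12%/12 = 1% = 0.01.
Recurrence: B ← B·(1+r) − £2,825.00.
Month 1: interest £107.50; balance after payment £8,032.50.
Month 2: interest £80.33; balance after payment £5,287.82.
Month 3: interest £52.88; balance after payment £2,515.70.
Month 4: interest £25.16; balance after payment £0.00.

4 months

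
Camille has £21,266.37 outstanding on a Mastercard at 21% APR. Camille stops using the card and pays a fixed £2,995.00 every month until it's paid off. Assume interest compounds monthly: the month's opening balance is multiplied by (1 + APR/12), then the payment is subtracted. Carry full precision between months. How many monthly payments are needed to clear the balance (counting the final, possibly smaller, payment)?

Monthly rate r = 21%/12 = 1.75% = 0.0175.
Recurrence: B ← B·(1+r) − £2,995.00.
Month 1: interest £372.16; balance after payment £18,643.53.
Month 2: interest £326.26; balance after payment £15,974.79.
Closed form: n = −ln(1 − rB₀/P)/ln(1+r) = −ln(0.87574)/ln(1.0175) ≈ 7.648, so the balance reaches zero during payment 8.

8 months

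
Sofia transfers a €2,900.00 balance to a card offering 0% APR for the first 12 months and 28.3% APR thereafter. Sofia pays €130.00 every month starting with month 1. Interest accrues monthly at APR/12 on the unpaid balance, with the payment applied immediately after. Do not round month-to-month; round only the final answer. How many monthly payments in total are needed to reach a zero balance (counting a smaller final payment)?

24 months

Promo months 1–12 at r₀ = 0%/12 = 0; months 13+ at r₁ = 28.3%/12 = 0.0235833.
After month 12 (no interest yet): B = €2,900.00 − 12·€130.00 = €1,340.00.
Then at r₁ with €130.00/mo: n₂ = −ln(1 − r₁·B/P)/ln(1+r₁) ≈ 11.95 → 12 more payments.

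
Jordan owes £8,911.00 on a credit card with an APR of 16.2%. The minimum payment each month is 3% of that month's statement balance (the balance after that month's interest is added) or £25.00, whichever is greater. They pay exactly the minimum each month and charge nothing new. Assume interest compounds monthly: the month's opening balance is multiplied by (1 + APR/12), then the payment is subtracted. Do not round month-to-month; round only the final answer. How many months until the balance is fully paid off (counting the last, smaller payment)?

184 months

Monthly rate r = 16.2%/12 = 1.35% = 0.0135.
While 3% of the post-interest balance exceeds £25.00, each month B ← (B·(1+r))·(1 − 0.03), i.e. B shrinks by the factor (1+r)·0.97 = 0.9831.
This holds for months 1–140. Entering month 141 the balance is £819.02; 3% of the post-interest balance is now below £25.00, so the flat £25.00 minimum applies from here.
From month 141 a fixed £25.00 at rate r clears £819.02 in 44 more payments. Total: 140 + 44 = 184 months.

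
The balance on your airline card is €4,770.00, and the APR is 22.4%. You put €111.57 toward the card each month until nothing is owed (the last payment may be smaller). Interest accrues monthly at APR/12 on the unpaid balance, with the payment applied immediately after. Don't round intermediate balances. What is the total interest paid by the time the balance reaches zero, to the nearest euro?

€4,881

Monthly rate r = 22.4%/12 = 1.86667% = 0.0186667.
Payoff takes n = ⌈−ln(1 − rB₀/P)/ln(1+r)⌉ = ⌈86.501⌉ = 87 payments; the last is €56.18.
Total paid = 86·€111.57 + €56.18 = €9,651.20.
Total interest = total paid − principal = €9,651.20 − €4,770.00 = €4,881.20.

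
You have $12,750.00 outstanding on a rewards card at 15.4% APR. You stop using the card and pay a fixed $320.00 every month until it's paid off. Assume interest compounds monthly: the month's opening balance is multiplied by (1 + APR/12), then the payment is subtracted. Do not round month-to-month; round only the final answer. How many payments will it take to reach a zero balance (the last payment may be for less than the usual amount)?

57 payments

Monthly rate r = 15.4%/12 = 1.28333% = 0.0128333.
Recurrence: B ← B·(1+r) − $320.00.
Month 1: interest $163.62; balance after payment $12,593.62.
Month 2: interest $161.62; balance after payment $12,435.24.
Closed form: n = −ln(1 − rB₀/P)/ln(1+r) = −ln(0.48867)/ln(1.01283) ≈ 56.154, so the balance reaches zero during payment 57.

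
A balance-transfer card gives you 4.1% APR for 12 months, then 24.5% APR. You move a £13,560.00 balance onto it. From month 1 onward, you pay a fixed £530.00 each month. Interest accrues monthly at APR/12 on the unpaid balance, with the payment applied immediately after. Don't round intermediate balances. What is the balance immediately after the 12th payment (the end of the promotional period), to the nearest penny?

Promo months 1–12 at r₀ = 4.1%/12 = 0.00341667; months 13+ at r₁ = 24.5%/12 = 0.0204167.
After month 12: iterate B ← B·(1+r₀) − £530.00 for 12 months → £7,645.64.

£7,645.64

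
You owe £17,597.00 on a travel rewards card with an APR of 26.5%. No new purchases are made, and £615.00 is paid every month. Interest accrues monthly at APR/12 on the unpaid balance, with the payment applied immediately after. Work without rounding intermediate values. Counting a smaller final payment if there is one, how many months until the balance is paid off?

46 payments

Monthly rate r = 26.5%/12 = 2.20833% = 0.0220833.
Recurrence: B ← B·(1+r) − £615.00.
Month 1: interest £388.60; balance after payment £17,370.60.
Month 2: interest £383.60; balance after payment £17,139.20.
Closed form: n = −ln(1 − rB₀/P)/ln(1+r) = −ln(0.36813)/ln(1.02208) ≈ 45.750, so the balance reaches zero during payment 46.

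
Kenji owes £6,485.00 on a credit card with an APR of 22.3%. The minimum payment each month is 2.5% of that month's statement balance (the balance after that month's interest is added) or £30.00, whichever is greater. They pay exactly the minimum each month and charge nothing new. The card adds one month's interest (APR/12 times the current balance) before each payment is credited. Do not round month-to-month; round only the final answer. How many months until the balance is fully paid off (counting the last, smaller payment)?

319 months

Monthly rate r = 22.3%/12 = 1.85833% = 0.0185833.
While 2.5% of the post-interest balance exceeds £30.00, each month B ← (B·(1+r))·(1 − 0.025), i.e. B shrinks by the factor (1+r)·0.975 = 0.99312.
This holds for months 1–248. Entering month 249 the balance is £1,170.05; 2.5% of the post-interest balance is now below £30.00, so the flat £30.00 minimum applies from here.
From month 249 a fixed £30.00 at rate r clears £1,170.05 in 71 more payments. Total: 248 + 71 = 319 months.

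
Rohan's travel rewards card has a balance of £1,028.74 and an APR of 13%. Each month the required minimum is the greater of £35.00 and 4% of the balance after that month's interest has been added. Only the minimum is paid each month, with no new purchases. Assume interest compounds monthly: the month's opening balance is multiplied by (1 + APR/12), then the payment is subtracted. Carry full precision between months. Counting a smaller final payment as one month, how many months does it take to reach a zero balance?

35 months

Monthly rate r = 13%/12 = 1.08333% = 0.0108333.
While 4% of the post-interest balance exceeds £35.00, each month B ← (B·(1+r))·(1 − 0.04), i.e. B shrinks by the factor (1+r)·0.96 = 0.9704.
This holds for months 1–6. Entering month 7 the balance is £859.03; 4% of the post-interest balance is now below £35.00, so the flat £35.00 minimum applies from here.
From month 7 a fixed £35.00 at rate r clears £859.03 in 29 more payments. Total: 6 + 29 = 35 months.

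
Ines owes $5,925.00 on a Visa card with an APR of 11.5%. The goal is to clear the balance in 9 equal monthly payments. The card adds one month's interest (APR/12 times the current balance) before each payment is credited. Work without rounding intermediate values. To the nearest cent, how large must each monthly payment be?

Monthly rate r = 11.5%/12 = 0.958333% = 0.00958333.
Level-payment amortization: P = B₀·r / (1 − (1+r)^(−n)) = 5925.00·0.00958333 / (1 − 1.00958^(−9)).
Denominator 1 − (1+r)^(−9) = 0.0822583365.
P = 56.7812 / 0.0822583365 ≈ 690.28.

$690.28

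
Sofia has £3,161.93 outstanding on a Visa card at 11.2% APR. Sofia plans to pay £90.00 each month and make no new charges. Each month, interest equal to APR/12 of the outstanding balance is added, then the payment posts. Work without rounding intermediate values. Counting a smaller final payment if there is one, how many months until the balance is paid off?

Monthly rate r = 11.2%/12 = 0.933333% = 0.00933333.
Recurrence: B ← B·(1+r) − £90.00.
Month 1: interest £29.51; balance after payment £3,101.44.
Month 2: interest £28.95; balance after payment £3,040.39.
Closed form: n = −ln(1 − rB₀/P)/ln(1+r) = −ln(0.6721)/ln(1.00933) ≈ 42.772, so the balance reaches zero during payment 43.

43 payments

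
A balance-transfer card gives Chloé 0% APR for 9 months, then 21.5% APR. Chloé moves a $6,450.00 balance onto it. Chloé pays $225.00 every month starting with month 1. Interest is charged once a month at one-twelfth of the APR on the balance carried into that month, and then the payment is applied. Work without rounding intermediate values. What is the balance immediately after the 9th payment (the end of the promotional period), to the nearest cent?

Promo months 1–9 at r₀ = 0%/12 = 0; months 10+ at r₁ = 21.5%/12 = 0.0179167.
After month 9 (no interest yet): B = $6,450.00 − 9·$225.00 = $4,425.00.

$4,425.00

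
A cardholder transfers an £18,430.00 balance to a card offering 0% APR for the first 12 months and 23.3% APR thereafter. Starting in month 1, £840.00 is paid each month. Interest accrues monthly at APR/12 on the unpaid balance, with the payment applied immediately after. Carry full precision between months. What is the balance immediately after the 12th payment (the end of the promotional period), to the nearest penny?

Promo months 1–12 at r₀ = 0%/12 = 0; months 13+ at r₁ = 23.3%/12 = 0.0194167.
After month 12 (no interest yet): B = £18,430.00 − 12·£840.00 = £8,350.00.

£8,350.00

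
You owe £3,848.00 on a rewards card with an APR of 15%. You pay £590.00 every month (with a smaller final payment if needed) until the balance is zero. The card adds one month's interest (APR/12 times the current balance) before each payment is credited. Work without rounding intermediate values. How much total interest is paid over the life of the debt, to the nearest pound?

£191

Monthly rate r = 15%/12 = 1.25% = 0.0125.
Payoff takes n = ⌈−ln(1 − rB₀/P)/ln(1+r)⌉ = ⌈6.846⌉ = 7 payments; the last is £499.45.
Total paid = 6·£590.00 + £499.45 = £4,039.45.
Total interest = total paid − principal = £4,039.45 − £3,848.00 = £191.45.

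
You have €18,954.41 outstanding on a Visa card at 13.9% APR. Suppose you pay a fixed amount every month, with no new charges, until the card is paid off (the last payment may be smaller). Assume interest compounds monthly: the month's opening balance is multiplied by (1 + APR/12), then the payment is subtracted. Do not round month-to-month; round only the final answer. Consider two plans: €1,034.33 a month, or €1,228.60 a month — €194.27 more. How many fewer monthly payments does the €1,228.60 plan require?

Monthly rate r = 13.9%/12 = 1.15833% = 0.0115833.
At €1,034.33/mo: n = ⌈−ln(1 − rB₀/P)/ln(1+r)⌉ = 21 payments (last €743.25); total interest = total paid − €18,954.41 = €2,475.44.
At €1,228.60/mo: 18 payments (last €116.49); total interest €2,048.28.
Payments saved = 21 − 18 = 3.

3 fewer payments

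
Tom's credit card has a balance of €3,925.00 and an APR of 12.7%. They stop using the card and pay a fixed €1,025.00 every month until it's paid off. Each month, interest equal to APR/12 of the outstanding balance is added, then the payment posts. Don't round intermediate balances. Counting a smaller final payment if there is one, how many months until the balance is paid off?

Monthly rate r = 12.7%/12 = 1.05833% = 0.0105833.
Recurrence: B ← B·(1+r) − €1,025.00.
Month 1: interest €41.54; balance after payment €2,941.54.
Month 2: interest €31.13; balance after payment €1,947.67.
Month 3: interest €20.61; balance after payment €943.28.
Month 4: interest €9.98; balance after payment €0.00.

4 payments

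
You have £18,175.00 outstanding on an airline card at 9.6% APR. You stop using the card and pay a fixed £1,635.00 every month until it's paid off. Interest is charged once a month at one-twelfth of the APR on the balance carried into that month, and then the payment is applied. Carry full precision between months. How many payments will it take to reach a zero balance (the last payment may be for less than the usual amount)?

12 payments

Monthly rate r = 9.6%/12 = 0.8% = 0.008.
Recurrence: B ← B·(1+r) − £1,635.00.
Month 1: interest £145.40; balance after payment £16,685.40.
Month 2: interest £133.48; balance after payment £15,183.88.
Closed form: n = −ln(1 − rB₀/P)/ln(1+r) = −ln(0.91107)/ln(1.008) ≈ 11.688, so the balance reaches zero during payment 12.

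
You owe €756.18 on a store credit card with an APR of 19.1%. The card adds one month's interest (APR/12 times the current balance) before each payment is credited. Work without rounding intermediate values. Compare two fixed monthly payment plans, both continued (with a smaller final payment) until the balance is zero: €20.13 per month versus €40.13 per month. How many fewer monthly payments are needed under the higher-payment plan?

Monthly rate r = 19.1%/12 = 1.59167% = 0.0159167.
At €20.13/mo: n = ⌈−ln(1 − rB₀/P)/ln(1+r)⌉ = 58 payments (last €14.01); total interest = total paid − €756.18 = €405.24.
At €40.13/mo: 23 payments (last €23.34); total interest €150.02.
Payments saved = 58 − 23 = 35.

35 fewer payments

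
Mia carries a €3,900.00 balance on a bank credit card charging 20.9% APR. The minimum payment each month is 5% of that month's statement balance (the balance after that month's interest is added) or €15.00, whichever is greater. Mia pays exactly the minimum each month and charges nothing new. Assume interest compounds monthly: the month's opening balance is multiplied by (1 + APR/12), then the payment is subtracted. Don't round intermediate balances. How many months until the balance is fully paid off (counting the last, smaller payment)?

Monthly rate r = 20.9%/12 = 1.74167% = 0.0174167.
While 5% of the post-interest balance exceeds €15.00, each month B ← (B·(1+r))·(1 − 0.05), i.e. B shrinks by the factor (1+r)·0.95 = 0.96655.
This holds for months 1–76. Entering month 77 the balance is €293.75; 5% of the post-interest balance is now below €15.00, so the flat €15.00 minimum applies from here.
From month 77 a fixed €15.00 at rate r clears €293.75 in 25 more payments. Total: 76 + 25 = 101 months.

101 months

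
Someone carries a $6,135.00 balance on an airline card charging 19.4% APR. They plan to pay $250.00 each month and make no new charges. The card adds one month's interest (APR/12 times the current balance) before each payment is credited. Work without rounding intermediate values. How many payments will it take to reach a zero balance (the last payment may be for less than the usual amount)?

32 payments

Monthly rate r = 19.4%/12 = 1.61667% = 0.0161667.
Recurrence: B ← B·(1+r) − $250.00.
Month 1: interest $99.18; balance after payment $5,984.18.
Month 2: interest $96.74; balance after payment $5,830.93.
Closed form: n = −ln(1 − rB₀/P)/ln(1+r) = −ln(0.60327)/ln(1.01617) ≈ 31.513, so the balance reaches zero during payment 32.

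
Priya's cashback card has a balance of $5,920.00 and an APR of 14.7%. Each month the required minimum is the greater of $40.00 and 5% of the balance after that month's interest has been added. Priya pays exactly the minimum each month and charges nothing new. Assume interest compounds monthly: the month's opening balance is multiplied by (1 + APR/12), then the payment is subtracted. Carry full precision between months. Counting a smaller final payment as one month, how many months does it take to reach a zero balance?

75 months

Monthly rate r = 14.7%/12 = 1.225% = 0.01225.
While 5% of the post-interest balance exceeds $40.00, each month B ← (B·(1+r))·(1 − 0.05), i.e. B shrinks by the factor (1+r)·0.95 = 0.96164.
This holds for months 1–52. Entering month 53 the balance is $774.31; 5% of the post-interest balance is now below $40.00, so the flat $40.00 minimum applies from here.
From month 53 a fixed $40.00 at rate r clears $774.31 in 23 more payments. Total: 52 + 23 = 75 months.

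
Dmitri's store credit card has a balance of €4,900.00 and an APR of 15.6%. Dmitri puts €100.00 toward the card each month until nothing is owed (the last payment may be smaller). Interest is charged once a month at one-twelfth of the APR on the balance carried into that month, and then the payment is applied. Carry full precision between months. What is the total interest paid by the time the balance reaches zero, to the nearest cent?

Monthly rate r = 15.6%/12 = 1.3% = 0.013.
Payoff takes n = ⌈−ln(1 − rB₀/P)/ln(1+r)⌉ = ⌈78.456⌉ = 79 payments; the last is €45.74.
Total paid = 78·€100.00 + €45.74 = €7,845.74.
Total interest = total paid − principal = €7,845.74 − €4,900.00 = €2,945.74.

€2,945.74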